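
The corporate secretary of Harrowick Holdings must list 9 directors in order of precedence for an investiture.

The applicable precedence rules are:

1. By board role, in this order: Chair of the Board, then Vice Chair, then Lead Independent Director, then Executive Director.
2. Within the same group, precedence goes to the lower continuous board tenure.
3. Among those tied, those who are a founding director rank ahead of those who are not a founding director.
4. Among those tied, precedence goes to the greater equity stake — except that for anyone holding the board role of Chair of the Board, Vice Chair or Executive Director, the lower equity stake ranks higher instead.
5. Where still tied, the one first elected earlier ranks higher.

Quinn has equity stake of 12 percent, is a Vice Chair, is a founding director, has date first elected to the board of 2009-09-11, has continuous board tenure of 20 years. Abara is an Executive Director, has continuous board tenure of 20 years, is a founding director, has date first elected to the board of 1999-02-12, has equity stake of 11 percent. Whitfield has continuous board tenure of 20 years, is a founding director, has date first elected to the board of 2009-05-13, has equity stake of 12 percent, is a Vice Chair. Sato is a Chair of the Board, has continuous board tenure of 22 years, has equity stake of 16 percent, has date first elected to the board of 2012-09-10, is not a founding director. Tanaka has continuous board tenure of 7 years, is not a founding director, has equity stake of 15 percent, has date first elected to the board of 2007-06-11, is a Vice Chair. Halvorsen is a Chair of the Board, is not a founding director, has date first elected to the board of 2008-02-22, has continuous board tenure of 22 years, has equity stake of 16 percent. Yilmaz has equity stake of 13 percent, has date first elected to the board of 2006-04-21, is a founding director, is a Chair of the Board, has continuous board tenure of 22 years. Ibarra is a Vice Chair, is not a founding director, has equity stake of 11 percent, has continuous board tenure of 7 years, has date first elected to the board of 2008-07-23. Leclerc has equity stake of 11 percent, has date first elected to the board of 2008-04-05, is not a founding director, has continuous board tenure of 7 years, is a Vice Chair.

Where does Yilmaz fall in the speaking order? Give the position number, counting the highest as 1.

By board role: Yilmaz, Halvorsen and Sato (Chair of the Board); then Leclerc, Ibarra, Tanaka, Whitfield and Quinn (Vice Chair); then Abara (Executive Director).
Yilmaz, Halvorsen and Sato all have continuous board tenure 22 years, so the next rule applies.
Among Yilmaz, Halvorsen and Sato, a founding director before not a founding director: Yilmaz (a founding director) before Halvorsen and Sato (not a founding director).
Halvorsen and Sato both have equity stake 16 percent, so the next rule applies.
Among Halvorsen and Sato, by date first elected to the board (earlier first): Halvorsen (2008-02-22) before Sato (2012-09-10).
Among Leclerc, Ibarra, Tanaka, Whitfield and Quinn, by continuous board tenure (lower first): Leclerc, Ibarra and Tanaka (7 years) before Whitfield and Quinn (20 years).
Leclerc, Ibarra and Tanaka are each not a founding director, so the next rule applies.
Among Leclerc, Ibarra and Tanaka, by equity stake (lower first) (reversed rule for this group): Leclerc and Ibarra (11 percent) before Tanaka (15 percent).
Among Leclerc and Ibarra, by date first elected to the board (earlier first): Leclerc (2008-04-05) before Ibarra (2008-07-23).
Whitfield and Quinn are each a founding director, so the next rule applies.
Whitfield and Quinn both have equity stake 12 percent, so the next rule applies.
Among Whitfield and Quinn, by date first elected to the board (earlier first): Whitfield (2009-05-13) before Quinn (2009-09-11).
Order: Yilmaz, Halvorsen, Sato, Leclerc, Ibarra, Tanaka, Whitfield, Quinn, Abara. So position 1.

1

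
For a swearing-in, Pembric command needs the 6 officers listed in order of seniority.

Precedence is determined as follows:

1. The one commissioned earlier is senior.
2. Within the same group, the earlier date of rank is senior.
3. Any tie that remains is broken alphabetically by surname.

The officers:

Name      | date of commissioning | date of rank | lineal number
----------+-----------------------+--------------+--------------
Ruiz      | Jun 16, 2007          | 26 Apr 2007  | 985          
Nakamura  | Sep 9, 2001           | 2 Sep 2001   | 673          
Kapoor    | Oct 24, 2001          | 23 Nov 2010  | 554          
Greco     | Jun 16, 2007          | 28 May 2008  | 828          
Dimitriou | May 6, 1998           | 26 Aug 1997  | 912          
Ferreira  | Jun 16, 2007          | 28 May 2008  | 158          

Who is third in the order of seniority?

By date of commissioning (earlier first): Dimitriou (May 6, 1998); then Nakamura (Sep 9, 2001); then Kapoor (Oct 24, 2001); then Ruiz, Ferreira and Greco (each Jun 16, 2007).
Among Ruiz, Ferreira and Greco, by date of rank (earlier first): Ruiz (26 Apr 2007) before Ferreira and Greco (28 May 2008).
Among Ferreira and Greco, alphabetically by surname: Ferreira before Greco.
Order: Dimitriou, Nakamura, Kapoor, Ruiz, Ferreira, Greco.

Kapoor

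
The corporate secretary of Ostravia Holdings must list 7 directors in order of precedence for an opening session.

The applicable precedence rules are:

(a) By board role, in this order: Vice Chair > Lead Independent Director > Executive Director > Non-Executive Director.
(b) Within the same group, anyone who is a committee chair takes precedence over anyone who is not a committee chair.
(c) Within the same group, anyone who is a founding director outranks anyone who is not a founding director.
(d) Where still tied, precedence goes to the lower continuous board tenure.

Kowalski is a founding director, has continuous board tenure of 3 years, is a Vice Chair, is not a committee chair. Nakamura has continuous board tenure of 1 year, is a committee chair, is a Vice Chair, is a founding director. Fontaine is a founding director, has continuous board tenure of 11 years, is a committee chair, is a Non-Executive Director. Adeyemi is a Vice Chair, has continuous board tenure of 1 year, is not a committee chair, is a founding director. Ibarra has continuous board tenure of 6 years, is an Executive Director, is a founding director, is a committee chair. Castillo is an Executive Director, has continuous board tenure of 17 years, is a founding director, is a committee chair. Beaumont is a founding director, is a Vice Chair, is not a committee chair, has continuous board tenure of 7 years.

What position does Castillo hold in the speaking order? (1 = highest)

By board role: Nakamura, Adeyemi, Kowalski and Beaumont (Vice Chair); then Ibarra and Castillo (Executive Director); then Fontaine (Non-Executive Director).
Among Nakamura, Adeyemi, Kowalski and Beaumont, a committee chair before not a committee chair: Nakamura (a committee chair) before Adeyemi, Kowalski and Beaumont (not a committee chair).
Adeyemi, Kowalski and Beaumont are each a founding director, so the next rule applies.
Among Adeyemi, Kowalski and Beaumont, by continuous board tenure (lower first): Adeyemi (1 year) before Kowalski (3 years) before Beaumont (7 years).
Ibarra and Castillo are each a committee chair, so the next rule applies.
Ibarra and Castillo are each a founding director, so the next rule applies.
Among Ibarra and Castillo, by continuous board tenure (lower first): Ibarra (6 years) before Castillo (17 years).
Order: Nakamura, Adeyemi, Kowalski, Beaumont, Ibarra, Castillo, Fontaine. So position 6.

6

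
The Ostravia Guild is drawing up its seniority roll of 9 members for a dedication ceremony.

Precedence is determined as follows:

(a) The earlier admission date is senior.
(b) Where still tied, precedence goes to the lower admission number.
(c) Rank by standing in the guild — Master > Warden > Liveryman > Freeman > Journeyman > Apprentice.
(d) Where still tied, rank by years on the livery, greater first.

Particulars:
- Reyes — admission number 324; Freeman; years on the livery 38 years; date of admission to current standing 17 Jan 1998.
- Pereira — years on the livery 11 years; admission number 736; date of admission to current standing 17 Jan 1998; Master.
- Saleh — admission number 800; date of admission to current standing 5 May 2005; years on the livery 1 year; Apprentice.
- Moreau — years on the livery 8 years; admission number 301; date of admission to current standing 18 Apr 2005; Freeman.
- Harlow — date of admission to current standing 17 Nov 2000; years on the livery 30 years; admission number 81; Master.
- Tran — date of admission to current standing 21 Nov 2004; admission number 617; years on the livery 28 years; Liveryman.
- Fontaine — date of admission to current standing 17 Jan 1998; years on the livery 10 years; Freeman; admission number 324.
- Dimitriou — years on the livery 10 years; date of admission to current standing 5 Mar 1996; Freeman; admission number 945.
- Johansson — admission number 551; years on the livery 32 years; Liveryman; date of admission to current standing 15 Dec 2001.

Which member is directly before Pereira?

Fontaine

By date of admission to current standing (earlier first): Dimitriou (5 Mar 1996); then Reyes, Fontaine and Pereira (each 17 Jan 1998); then Harlow (17 Nov 2000); then Johansson (15 Dec 2001); then Tran (21 Nov 2004); then Moreau (18 Apr 2005); then Saleh (5 May 2005).
Among Reyes, Fontaine and Pereira, by admission number (lower first): Reyes and Fontaine (324) before Pereira (736).
Reyes and Fontaine are each Freeman, so the next rule applies.
Among Reyes and Fontaine, by years on the livery (higher first): Reyes (38 years) before Fontaine (10 years).
Order: Dimitriou, Reyes, Fontaine, Pereira, Harlow, Johansson, Tran, Moreau, Saleh.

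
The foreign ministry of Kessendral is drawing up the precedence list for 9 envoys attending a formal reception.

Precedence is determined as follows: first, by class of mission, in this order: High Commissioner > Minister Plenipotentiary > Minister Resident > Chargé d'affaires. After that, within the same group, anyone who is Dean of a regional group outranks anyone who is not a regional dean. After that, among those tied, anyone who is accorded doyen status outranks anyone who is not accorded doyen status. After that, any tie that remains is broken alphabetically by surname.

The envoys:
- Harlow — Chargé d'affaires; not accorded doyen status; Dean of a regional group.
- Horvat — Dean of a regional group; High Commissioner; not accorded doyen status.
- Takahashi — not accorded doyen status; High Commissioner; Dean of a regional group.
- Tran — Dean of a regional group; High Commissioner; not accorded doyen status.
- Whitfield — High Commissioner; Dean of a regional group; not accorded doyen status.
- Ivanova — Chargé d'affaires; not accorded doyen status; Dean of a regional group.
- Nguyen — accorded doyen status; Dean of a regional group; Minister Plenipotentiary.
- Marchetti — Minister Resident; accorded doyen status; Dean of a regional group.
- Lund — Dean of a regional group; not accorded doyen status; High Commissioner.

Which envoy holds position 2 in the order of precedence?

Lund

By class of mission: Horvat, Lund, Takahashi, Tran and Whitfield (High Commissioner); then Nguyen (Minister Plenipotentiary); then Marchetti (Minister Resident); then Harlow and Ivanova (Chargé d'affaires).
Horvat, Lund, Takahashi, Tran and Whitfield are each Dean of a regional group, so the next rule applies.
Horvat, Lund, Takahashi, Tran and Whitfield are each not accorded doyen status, so the next rule applies.
Among Horvat, Lund, Takahashi, Tran and Whitfield, alphabetically by surname: Horvat before Lund before Takahashi before Tran before Whitfield.
Harlow and Ivanova are each Dean of a regional group, so the next rule applies.
Harlow and Ivanova are each not accorded doyen status, so the next rule applies.
Among Harlow and Ivanova, alphabetically by surname: Harlow before Ivanova.
Order: Horvat, Lund, Takahashi, Tran, Whitfield, Nguyen, Marchetti, Harlow, Ivanova.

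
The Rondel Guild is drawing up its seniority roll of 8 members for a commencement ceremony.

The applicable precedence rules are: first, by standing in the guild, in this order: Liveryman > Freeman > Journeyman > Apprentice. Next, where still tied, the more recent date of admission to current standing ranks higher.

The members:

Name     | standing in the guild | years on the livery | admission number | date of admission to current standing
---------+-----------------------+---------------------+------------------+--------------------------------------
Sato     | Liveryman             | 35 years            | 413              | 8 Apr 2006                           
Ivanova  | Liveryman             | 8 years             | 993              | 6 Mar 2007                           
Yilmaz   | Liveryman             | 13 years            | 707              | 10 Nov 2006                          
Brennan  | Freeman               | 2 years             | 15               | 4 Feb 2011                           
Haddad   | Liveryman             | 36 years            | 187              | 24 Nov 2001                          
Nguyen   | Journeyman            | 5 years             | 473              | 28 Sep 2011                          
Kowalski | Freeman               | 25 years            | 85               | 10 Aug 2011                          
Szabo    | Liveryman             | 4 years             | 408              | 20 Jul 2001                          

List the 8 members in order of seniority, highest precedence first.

Ivanova, Yilmaz, Sato, Haddad, Szabo, Kowalski, Brennan, Nguyen

By standing in the guild: Ivanova, Yilmaz, Sato, Haddad and Szabo (Liveryman); then Kowalski and Brennan (Freeman); then Nguyen (Journeyman).
Among Ivanova, Yilmaz, Sato, Haddad and Szabo, by date of admission to current standing (later first): Ivanova (6 Mar 2007) before Yilmaz (10 Nov 2006) before Sato (8 Apr 2006) before Haddad (24 Nov 2001) before Szabo (20 Jul 2001).
Among Kowalski and Brennan, by date of admission to current standing (later first): Kowalski (10 Aug 2011) before Brennan (4 Feb 2011).
Full order: Ivanova, Yilmaz, Sato, Haddad, Szabo, Kowalski, Brennan, Nguyen.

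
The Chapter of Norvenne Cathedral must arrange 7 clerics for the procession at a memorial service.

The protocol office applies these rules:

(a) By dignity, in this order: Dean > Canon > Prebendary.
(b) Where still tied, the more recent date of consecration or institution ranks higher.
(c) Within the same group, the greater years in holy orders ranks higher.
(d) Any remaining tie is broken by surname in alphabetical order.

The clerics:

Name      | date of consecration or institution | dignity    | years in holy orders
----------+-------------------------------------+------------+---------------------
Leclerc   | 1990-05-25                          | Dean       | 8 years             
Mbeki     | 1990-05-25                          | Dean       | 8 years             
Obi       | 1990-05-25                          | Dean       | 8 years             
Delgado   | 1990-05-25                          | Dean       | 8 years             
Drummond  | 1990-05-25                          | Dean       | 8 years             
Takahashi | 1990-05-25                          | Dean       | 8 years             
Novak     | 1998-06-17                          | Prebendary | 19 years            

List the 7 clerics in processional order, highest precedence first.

By dignity: Delgado, Drummond, Leclerc, Mbeki, Obi and Takahashi (Dean); then Novak (Prebendary).
Delgado, Drummond, Leclerc, Mbeki, Obi and Takahashi all have date of consecration or institution 1990-05-25, so the next rule applies.
Delgado, Drummond, Leclerc, Mbeki, Obi and Takahashi all have years in holy orders 8 years, so the next rule applies.
Among Delgado, Drummond, Leclerc, Mbeki, Obi and Takahashi, alphabetically by surname: Delgado before Drummond before Leclerc before Mbeki before Obi before Takahashi.
Full order: Delgado, Drummond, Leclerc, Mbeki, Obi, Takahashi, Novak.

Delgado, Drummond, Leclerc, Mbeki, Obi, Takahashi, Novak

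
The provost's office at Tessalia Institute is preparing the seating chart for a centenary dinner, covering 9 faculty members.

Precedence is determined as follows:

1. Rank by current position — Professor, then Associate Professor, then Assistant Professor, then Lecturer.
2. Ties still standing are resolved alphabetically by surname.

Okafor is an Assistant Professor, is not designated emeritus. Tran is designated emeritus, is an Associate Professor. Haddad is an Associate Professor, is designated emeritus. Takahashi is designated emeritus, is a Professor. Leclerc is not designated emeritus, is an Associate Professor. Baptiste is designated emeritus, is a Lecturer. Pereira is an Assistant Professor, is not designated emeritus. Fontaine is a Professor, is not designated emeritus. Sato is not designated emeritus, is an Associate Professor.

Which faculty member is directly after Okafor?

Pereira

By current position: Fontaine and Takahashi (Professor); then Haddad, Leclerc, Sato and Tran (Associate Professor); then Okafor and Pereira (Assistant Professor); then Baptiste (Lecturer).
Among Fontaine and Takahashi, alphabetically by surname: Fontaine before Takahashi.
Among Haddad, Leclerc, Sato and Tran, alphabetically by surname: Haddad before Leclerc before Sato before Tran.
Among Okafor and Pereira, alphabetically by surname: Okafor before Pereira.
Order: Fontaine, Takahashi, Haddad, Leclerc, Sato, Tran, Okafor, Pereira, Baptiste.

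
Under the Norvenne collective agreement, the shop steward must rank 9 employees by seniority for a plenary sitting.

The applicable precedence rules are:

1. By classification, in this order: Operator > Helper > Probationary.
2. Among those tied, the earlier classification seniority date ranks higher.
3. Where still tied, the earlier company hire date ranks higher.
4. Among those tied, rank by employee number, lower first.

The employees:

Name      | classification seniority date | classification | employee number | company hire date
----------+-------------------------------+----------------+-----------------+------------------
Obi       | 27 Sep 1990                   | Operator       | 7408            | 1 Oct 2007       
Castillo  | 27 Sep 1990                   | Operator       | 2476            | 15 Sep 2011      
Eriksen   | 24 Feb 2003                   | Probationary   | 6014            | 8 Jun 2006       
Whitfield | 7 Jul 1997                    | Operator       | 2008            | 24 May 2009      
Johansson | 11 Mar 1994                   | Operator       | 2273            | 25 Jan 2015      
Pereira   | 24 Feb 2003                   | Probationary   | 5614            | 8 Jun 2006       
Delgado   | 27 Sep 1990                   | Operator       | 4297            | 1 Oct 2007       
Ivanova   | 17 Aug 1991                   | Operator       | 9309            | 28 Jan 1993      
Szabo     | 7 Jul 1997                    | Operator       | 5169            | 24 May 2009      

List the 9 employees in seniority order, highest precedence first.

By classification: Delgado, Obi, Castillo, Ivanova, Johansson, Whitfield and Szabo (Operator); then Pereira and Eriksen (Probationary).
Among Delgado, Obi, Castillo, Ivanova, Johansson, Whitfield and Szabo, by classification seniority date (earlier first): Delgado, Obi and Castillo (27 Sep 1990) before Ivanova (17 Aug 1991) before Johansson (11 Mar 1994) before Whitfield and Szabo (7 Jul 1997).
Among Delgado, Obi and Castillo, by company hire date (earlier first): Delgado and Obi (1 Oct 2007) before Castillo (15 Sep 2011).
Among Delgado and Obi, by employee number (lower first): Delgado (4297) before Obi (7408).
Whitfield and Szabo both have company hire date 24 May 2009, so the next rule applies.
Among Whitfield and Szabo, by employee number (lower first): Whitfield (2008) before Szabo (5169).
Pereira and Eriksen both have classification seniority date 24 Feb 2003, so the next rule applies.
Pereira and Eriksen both have company hire date 8 Jun 2006, so the next rule applies.
Among Pereira and Eriksen, by employee number (lower first): Pereira (5614) before Eriksen (6014).
Full order: Delgado, Obi, Castillo, Ivanova, Johansson, Whitfield, Szabo, Pereira, Eriksen.

Delgado, Obi, Castillo, Ivanova, Johansson, Whitfield, Szabo, Pereira, Eriksen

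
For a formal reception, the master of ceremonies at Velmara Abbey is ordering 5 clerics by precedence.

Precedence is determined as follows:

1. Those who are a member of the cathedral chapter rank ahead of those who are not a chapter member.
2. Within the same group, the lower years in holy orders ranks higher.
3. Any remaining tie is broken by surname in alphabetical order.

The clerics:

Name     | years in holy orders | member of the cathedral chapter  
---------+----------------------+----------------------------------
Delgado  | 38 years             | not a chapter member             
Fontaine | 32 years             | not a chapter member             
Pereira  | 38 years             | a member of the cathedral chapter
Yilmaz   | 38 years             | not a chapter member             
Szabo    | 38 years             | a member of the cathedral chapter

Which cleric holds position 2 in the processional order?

By the first rule: Pereira and Szabo (both a member of the cathedral chapter); then Fontaine, Delgado and Yilmaz (each not a chapter member).
Pereira and Szabo both have years in holy orders 38 years, so the next rule applies.
Among Pereira and Szabo, alphabetically by surname: Pereira before Szabo.
Among Fontaine, Delgado and Yilmaz, by years in holy orders (lower first): Fontaine (32 years) before Delgado and Yilmaz (38 years).
Among Delgado and Yilmaz, alphabetically by surname: Delgado before Yilmaz.
Order: Pereira, Szabo, Fontaine, Delgado, Yilmaz.

Szabo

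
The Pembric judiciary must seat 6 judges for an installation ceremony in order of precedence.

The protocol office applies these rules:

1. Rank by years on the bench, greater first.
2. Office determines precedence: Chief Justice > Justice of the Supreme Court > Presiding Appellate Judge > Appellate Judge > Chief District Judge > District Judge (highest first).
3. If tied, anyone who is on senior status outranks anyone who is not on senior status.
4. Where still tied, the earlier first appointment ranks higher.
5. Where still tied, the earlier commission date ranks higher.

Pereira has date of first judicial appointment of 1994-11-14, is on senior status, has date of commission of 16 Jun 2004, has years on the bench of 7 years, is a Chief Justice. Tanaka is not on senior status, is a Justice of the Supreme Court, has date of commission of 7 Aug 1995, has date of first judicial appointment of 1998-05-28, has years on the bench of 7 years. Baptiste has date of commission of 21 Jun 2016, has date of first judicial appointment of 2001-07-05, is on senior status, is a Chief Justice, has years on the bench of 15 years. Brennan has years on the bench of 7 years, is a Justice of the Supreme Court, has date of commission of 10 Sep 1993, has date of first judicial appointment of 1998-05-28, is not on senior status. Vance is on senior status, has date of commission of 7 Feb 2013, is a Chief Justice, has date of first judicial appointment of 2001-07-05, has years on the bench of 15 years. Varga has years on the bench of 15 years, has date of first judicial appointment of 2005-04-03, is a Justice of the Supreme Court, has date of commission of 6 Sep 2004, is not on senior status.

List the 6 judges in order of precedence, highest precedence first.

Vance, Baptiste, Varga, Pereira, Brennan, Tanaka

By years on the bench (higher first): Vance, Baptiste and Varga (each 15 years); then Pereira, Brennan and Tanaka (each 7 years).
Among Vance, Baptiste and Varga, by office: Vance and Baptiste (Chief Justice) before Varga (Justice of the Supreme Court).
Vance and Baptiste are each on senior status, so the next rule applies.
Vance and Baptiste both have date of first judicial appointment 2001-07-05, so the next rule applies.
Among Vance and Baptiste, by date of commission (earlier first): Vance (7 Feb 2013) before Baptiste (21 Jun 2016).
Among Pereira, Brennan and Tanaka, by office: Pereira (Chief Justice) before Brennan and Tanaka (Justice of the Supreme Court).
Brennan and Tanaka are each not on senior status, so the next rule applies.
Brennan and Tanaka both have date of first judicial appointment 1998-05-28, so the next rule applies.
Among Brennan and Tanaka, by date of commission (earlier first): Brennan (10 Sep 1993) before Tanaka (7 Aug 1995).
Full order: Vance, Baptiste, Varga, Pereira, Brennan, Tanaka.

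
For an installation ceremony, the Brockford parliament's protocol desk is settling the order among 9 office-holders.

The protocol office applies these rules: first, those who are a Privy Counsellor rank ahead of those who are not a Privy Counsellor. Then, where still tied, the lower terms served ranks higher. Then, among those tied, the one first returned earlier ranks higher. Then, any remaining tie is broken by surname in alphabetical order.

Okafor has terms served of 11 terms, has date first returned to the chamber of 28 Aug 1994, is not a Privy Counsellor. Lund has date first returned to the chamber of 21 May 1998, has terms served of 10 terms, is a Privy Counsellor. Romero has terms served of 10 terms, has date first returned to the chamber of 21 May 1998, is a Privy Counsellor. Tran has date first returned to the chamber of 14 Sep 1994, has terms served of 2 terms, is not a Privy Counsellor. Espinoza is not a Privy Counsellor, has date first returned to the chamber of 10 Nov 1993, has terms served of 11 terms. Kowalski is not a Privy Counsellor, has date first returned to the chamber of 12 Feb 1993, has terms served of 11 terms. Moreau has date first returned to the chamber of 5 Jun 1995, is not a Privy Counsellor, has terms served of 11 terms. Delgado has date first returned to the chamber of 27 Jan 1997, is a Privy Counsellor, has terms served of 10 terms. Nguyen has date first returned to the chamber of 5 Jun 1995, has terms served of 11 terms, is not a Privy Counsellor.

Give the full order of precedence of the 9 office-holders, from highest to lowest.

Delgado, Lund, Romero, Tran, Kowalski, Espinoza, Okafor, Moreau, Nguyen

By the first rule: Delgado, Lund and Romero (each a Privy Counsellor); then Tran, Kowalski, Espinoza, Okafor, Moreau and Nguyen (each not a Privy Counsellor).
Delgado, Lund and Romero all have terms served 10 terms, so the next rule applies.
Among Delgado, Lund and Romero, by date first returned to the chamber (earlier first): Delgado (27 Jan 1997) before Lund and Romero (21 May 1998).
Among Lund and Romero, alphabetically by surname: Lund before Romero.
Among Tran, Kowalski, Espinoza, Okafor, Moreau and Nguyen, by terms served (lower first): Tran (2 terms) before Kowalski, Espinoza, Okafor, Moreau and Nguyen (11 terms).
Among Kowalski, Espinoza, Okafor, Moreau and Nguyen, by date first returned to the chamber (earlier first): Kowalski (12 Feb 1993) before Espinoza (10 Nov 1993) before Okafor (28 Aug 1994) before Moreau and Nguyen (5 Jun 1995).
Among Moreau and Nguyen, alphabetically by surname: Moreau before Nguyen.
Full order: Delgado, Lund, Romero, Tran, Kowalski, Espinoza, Okafor, Moreau, Nguyen.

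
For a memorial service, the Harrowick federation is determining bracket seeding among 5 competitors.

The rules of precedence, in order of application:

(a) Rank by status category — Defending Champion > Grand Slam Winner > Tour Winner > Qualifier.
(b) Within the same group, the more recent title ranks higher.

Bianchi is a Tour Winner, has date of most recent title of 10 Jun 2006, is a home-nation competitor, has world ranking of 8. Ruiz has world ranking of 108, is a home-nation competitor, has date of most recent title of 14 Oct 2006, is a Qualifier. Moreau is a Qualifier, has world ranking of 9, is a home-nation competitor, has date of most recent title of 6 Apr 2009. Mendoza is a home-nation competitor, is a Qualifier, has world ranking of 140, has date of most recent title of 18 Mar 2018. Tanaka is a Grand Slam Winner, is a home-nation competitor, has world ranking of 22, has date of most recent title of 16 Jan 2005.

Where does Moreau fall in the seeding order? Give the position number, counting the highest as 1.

4

By status category: Tanaka (Grand Slam Winner); then Bianchi (Tour Winner); then Mendoza, Moreau and Ruiz (Qualifier).
Among Mendoza, Moreau and Ruiz, by date of most recent title (later first): Mendoza (18 Mar 2018) before Moreau (6 Apr 2009) before Ruiz (14 Oct 2006).
Order: Tanaka, Bianchi, Mendoza, Moreau, Ruiz. So position 4.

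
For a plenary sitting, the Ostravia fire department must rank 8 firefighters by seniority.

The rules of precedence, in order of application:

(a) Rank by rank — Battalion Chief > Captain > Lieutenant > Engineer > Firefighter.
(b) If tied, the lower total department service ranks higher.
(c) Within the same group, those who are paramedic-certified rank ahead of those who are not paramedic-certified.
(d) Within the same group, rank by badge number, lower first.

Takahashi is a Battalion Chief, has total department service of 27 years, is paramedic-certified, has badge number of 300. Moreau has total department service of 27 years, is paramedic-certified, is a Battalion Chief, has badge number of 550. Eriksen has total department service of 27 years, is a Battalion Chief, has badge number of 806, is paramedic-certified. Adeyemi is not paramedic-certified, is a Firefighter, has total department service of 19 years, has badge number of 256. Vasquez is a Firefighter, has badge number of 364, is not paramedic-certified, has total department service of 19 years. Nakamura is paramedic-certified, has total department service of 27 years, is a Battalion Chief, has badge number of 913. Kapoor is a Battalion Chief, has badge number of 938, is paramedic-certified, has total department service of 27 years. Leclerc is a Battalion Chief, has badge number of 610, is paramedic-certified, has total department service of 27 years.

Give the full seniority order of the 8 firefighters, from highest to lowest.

Takahashi, Moreau, Leclerc, Eriksen, Nakamura, Kapoor, Adeyemi, Vasquez

By rank: Takahashi, Moreau, Leclerc, Eriksen, Nakamura and Kapoor (Battalion Chief); then Adeyemi and Vasquez (Firefighter).
Takahashi, Moreau, Leclerc, Eriksen, Nakamura and Kapoor all have total department service 27 years, so the next rule applies.
Takahashi, Moreau, Leclerc, Eriksen, Nakamura and Kapoor are each paramedic-certified, so the next rule applies.
Among Takahashi, Moreau, Leclerc, Eriksen, Nakamura and Kapoor, by badge number (lower first): Takahashi (300) before Moreau (550) before Leclerc (610) before Eriksen (806) before Nakamura (913) before Kapoor (938).
Adeyemi and Vasquez both have total department service 19 years, so the next rule applies.
Adeyemi and Vasquez are each not paramedic-certified, so the next rule applies.
Among Adeyemi and Vasquez, by badge number (lower first): Adeyemi (256) before Vasquez (364).
Full order: Takahashi, Moreau, Leclerc, Eriksen, Nakamura, Kapoor, Adeyemi, Vasquez.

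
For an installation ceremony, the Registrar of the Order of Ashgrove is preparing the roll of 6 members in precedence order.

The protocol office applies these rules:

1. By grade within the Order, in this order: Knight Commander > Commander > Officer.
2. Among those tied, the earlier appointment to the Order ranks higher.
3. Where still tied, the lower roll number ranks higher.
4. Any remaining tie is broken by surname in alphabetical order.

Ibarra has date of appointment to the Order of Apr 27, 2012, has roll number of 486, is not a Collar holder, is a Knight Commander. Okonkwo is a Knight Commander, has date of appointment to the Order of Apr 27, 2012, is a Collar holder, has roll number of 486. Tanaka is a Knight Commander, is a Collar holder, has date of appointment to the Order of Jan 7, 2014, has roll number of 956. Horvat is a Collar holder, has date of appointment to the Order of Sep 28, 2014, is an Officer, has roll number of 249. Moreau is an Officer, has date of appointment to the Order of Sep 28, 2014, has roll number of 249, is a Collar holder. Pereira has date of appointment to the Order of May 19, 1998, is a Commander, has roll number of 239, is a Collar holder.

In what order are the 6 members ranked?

Ibarra, Okonkwo, Tanaka, Pereira, Horvat, Moreau

By grade within the Order: Ibarra, Okonkwo and Tanaka (Knight Commander); then Pereira (Commander); then Horvat and Moreau (Officer).
Among Ibarra, Okonkwo and Tanaka, by date of appointment to the Order (earlier first): Ibarra and Okonkwo (Apr 27, 2012) before Tanaka (Jan 7, 2014).
Ibarra and Okonkwo both have roll number 486, so the next rule applies.
Among Ibarra and Okonkwo, alphabetically by surname: Ibarra before Okonkwo.
Horvat and Moreau both have date of appointment to the Order Sep 28, 2014, so the next rule applies.
Horvat and Moreau both have roll number 249, so the next rule applies.
Among Horvat and Moreau, alphabetically by surname: Horvat before Moreau.
Full order: Ibarra, Okonkwo, Tanaka, Pereira, Horvat, Moreau.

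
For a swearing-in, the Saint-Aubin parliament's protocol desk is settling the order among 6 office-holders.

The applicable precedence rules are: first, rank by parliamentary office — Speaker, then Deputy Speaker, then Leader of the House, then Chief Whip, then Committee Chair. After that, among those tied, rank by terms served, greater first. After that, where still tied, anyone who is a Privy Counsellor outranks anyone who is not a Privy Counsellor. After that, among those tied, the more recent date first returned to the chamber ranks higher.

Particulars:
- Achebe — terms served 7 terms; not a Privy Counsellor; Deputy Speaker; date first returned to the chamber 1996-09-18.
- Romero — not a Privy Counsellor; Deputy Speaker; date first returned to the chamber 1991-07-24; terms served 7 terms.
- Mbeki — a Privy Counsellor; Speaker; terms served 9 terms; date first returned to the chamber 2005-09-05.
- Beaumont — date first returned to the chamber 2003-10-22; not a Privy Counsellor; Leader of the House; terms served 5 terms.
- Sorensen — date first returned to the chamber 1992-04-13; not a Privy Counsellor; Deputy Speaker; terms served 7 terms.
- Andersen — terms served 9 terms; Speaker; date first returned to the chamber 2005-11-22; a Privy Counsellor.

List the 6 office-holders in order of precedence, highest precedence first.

By parliamentary office: Andersen and Mbeki (Speaker); then Achebe, Sorensen and Romero (Deputy Speaker); then Beaumont (Leader of the House).
Andersen and Mbeki both have terms served 9 terms, so the next rule applies.
Andersen and Mbeki are each a Privy Counsellor, so the next rule applies.
Among Andersen and Mbeki, by date first returned to the chamber (later first): Andersen (2005-11-22) before Mbeki (2005-09-05).
Achebe, Sorensen and Romero all have terms served 7 terms, so the next rule applies.
Achebe, Sorensen and Romero are each not a Privy Counsellor, so the next rule applies.
Among Achebe, Sorensen and Romero, by date first returned to the chamber (later first): Achebe (1996-09-18) before Sorensen (1992-04-13) before Romero (1991-07-24).
Full order: Andersen, Mbeki, Achebe, Sorensen, Romero, Beaumont.

Andersen, Mbeki, Achebe, Sorensen, Romero, Beaumont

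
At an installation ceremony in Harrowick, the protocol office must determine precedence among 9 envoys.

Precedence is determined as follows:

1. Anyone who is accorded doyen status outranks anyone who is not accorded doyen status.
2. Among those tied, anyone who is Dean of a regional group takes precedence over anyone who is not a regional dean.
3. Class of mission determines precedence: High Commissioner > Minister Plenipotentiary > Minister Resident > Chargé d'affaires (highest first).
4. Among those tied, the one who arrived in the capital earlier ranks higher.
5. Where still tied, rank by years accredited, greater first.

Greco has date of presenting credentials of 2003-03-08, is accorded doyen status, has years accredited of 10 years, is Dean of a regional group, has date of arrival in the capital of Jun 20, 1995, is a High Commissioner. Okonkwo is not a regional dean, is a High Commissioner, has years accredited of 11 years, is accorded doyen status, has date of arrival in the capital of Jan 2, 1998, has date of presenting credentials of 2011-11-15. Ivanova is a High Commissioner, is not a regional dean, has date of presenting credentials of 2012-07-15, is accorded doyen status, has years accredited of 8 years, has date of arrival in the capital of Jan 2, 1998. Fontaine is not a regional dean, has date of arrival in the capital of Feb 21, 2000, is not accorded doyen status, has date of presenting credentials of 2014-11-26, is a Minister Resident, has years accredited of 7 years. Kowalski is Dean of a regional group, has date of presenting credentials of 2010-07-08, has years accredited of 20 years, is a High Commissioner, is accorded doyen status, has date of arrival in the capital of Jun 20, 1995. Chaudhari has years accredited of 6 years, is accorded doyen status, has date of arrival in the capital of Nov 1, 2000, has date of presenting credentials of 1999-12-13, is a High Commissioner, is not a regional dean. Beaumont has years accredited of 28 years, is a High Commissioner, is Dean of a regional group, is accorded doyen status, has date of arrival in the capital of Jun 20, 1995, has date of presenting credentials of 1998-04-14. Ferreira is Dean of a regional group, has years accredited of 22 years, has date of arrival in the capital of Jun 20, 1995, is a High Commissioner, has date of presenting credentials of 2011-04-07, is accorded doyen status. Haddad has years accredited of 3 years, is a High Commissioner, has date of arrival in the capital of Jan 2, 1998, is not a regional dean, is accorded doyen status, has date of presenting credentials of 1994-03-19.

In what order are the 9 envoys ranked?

By the first rule: Beaumont, Ferreira, Kowalski, Greco, Okonkwo, Ivanova, Haddad and Chaudhari (each accorded doyen status); then Fontaine (not accorded doyen status).
Among Beaumont, Ferreira, Kowalski, Greco, Okonkwo, Ivanova, Haddad and Chaudhari, Dean of a regional group before not a regional dean: Beaumont, Ferreira, Kowalski and Greco (Dean of a regional group) before Okonkwo, Ivanova, Haddad and Chaudhari (not a regional dean).
Beaumont, Ferreira, Kowalski and Greco are each High Commissioner, so the next rule applies.
Beaumont, Ferreira, Kowalski and Greco all have date of arrival in the capital Jun 20, 1995, so the next rule applies.
Among Beaumont, Ferreira, Kowalski and Greco, by years accredited (higher first): Beaumont (28 years) before Ferreira (22 years) before Kowalski (20 years) before Greco (10 years).
Okonkwo, Ivanova, Haddad and Chaudhari are each High Commissioner, so the next rule applies.
Among Okonkwo, Ivanova, Haddad and Chaudhari, by date of arrival in the capital (earlier first): Okonkwo, Ivanova and Haddad (Jan 2, 1998) before Chaudhari (Nov 1, 2000).
Among Okonkwo, Ivanova and Haddad, by years accredited (higher first): Okonkwo (11 years) before Ivanova (8 years) before Haddad (3 years).
Full order: Beaumont, Ferreira, Kowalski, Greco, Okonkwo, Ivanova, Haddad, Chaudhari, Fontaine.

Beaumont, Ferreira, Kowalski, Greco, Okonkwo, Ivanova, Haddad, Chaudhari, Fontaine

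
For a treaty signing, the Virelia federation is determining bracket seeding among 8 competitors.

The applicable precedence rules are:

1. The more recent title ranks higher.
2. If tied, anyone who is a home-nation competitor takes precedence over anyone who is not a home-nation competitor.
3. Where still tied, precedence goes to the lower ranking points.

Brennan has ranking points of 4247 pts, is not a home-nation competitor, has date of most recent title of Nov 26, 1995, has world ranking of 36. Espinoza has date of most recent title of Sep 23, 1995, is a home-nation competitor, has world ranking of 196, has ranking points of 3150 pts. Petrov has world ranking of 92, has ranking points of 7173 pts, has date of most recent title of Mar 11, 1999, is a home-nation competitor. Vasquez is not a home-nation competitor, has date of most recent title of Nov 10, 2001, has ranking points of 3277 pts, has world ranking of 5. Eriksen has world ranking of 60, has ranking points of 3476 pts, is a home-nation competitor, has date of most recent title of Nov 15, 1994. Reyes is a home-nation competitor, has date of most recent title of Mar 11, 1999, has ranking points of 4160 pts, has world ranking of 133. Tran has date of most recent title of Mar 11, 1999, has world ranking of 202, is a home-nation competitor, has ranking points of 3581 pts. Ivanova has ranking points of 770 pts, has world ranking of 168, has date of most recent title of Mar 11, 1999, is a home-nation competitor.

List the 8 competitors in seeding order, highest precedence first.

Vasquez, Ivanova, Tran, Reyes, Petrov, Brennan, Espinoza, Eriksen

By date of most recent title (later first): Vasquez (Nov 10, 2001); then Ivanova, Tran, Reyes and Petrov (each Mar 11, 1999); then Brennan (Nov 26, 1995); then Espinoza (Sep 23, 1995); then Eriksen (Nov 15, 1994).
Ivanova, Tran, Reyes and Petrov are each a home-nation competitor, so the next rule applies.
Among Ivanova, Tran, Reyes and Petrov, by ranking points (lower first): Ivanova (770 pts) before Tran (3581 pts) before Reyes (4160 pts) before Petrov (7173 pts).
Full order: Vasquez, Ivanova, Tran, Reyes, Petrov, Brennan, Espinoza, Eriksen.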